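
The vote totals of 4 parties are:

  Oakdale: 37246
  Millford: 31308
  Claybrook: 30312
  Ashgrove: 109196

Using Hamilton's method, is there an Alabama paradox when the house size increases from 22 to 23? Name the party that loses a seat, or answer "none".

none

At 22 seats: Oakdale 4, Millford 3, Claybrook 3, Ashgrove 12.
At 23 seats: Oakdale 4, Millford 4, Claybrook 3, Ashgrove 12.
No party's allocation decreased.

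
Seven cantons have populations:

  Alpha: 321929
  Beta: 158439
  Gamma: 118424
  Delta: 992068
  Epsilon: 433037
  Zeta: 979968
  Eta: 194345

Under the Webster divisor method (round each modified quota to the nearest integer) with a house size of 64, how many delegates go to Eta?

Standard divisor 3198210/64 ≈ 49972.031; standard quotas: Alpha 6.442, Beta 3.171, Gamma 2.370, Delta 19.852, Epsilon 8.666, Zeta 19.610, Eta 3.889.
Rounding to the nearest integer gives Alpha 6, Beta 3, Gamma 2, Delta 20, Epsilon 9, Zeta 20, Eta 4 — total 64, matching the house size, so no adjustment is needed.
Eta receives 4.

4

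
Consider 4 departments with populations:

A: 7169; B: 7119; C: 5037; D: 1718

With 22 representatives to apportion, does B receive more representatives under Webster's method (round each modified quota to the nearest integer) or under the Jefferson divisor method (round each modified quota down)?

Jefferson

Webster: A 8, B 7, C 5, D 2.
Jefferson: A 8, B 8, C 5, D 1.
B gets 7 under Webster and 8 under Jefferson.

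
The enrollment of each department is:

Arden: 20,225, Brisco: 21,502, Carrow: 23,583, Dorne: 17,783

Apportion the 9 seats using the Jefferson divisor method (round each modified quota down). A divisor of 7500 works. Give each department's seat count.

With modified divisor 7500: modified quotas Arden 2.697, Brisco 2.867, Carrow 3.144, Dorne 2.371.
Rounding down: Arden 2, Brisco 2, Carrow 3, Dorne 2 (total 9).

Arden 2; Brisco 2; Carrow 3; Dorne 2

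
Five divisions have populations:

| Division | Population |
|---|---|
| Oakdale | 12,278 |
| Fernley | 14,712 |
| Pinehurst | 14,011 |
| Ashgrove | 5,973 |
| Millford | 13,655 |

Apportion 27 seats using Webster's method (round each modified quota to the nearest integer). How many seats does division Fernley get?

7

Standard divisor 60629/27 ≈ 2245.519; standard quotas: Oakdale 5.468, Fernley 6.552, Pinehurst 6.240, Ashgrove 2.660, Millford 6.081.
Rounding to the nearest integer gives Oakdale 5, Fernley 7, Pinehurst 6, Ashgrove 3, Millford 6 — total 27, matching the house size, so no adjustment is needed.
Fernley receives 7.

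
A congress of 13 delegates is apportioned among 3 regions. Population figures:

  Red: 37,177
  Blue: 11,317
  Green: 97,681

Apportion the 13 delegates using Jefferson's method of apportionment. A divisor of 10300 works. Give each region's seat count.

Red 3, Blue 1, Green 9

With modified divisor 10300: modified quotas Red 3.609, Blue 1.099, Green 9.484.
Rounding down: Red 3, Blue 1, Green 9 (total 13).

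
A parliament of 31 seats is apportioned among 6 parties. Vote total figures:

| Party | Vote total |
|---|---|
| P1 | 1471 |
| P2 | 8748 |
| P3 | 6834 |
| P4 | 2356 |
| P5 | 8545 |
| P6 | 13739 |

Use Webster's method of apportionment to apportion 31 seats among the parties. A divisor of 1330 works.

P1: 1, P2: 7, P3: 5, P4: 2, P5: 6, P6: 10

With modified divisor 1330: modified quotas P1 1.106, P2 6.577, P3 5.138, P4 1.771, P5 6.425, P6 10.330.
Rounding to the nearest integer: P1 1, P2 7, P3 5, P4 2, P5 6, P6 10 (total 31).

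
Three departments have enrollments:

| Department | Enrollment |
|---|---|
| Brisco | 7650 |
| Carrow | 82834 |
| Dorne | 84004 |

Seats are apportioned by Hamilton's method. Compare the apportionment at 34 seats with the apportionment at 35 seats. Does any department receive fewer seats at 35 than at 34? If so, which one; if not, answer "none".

At 34 seats: Brisco 2, Carrow 16, Dorne 16.
At 35 seats: Brisco 1, Carrow 17, Dorne 17.
Brisco drops from 2 to 1.

Brisco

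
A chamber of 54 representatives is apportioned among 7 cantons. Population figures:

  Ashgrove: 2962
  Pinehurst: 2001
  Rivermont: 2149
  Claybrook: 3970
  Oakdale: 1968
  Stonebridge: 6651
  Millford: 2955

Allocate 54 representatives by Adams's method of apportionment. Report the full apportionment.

Ashgrove 7; Pinehurst 5; Rivermont 5; Claybrook 9; Oakdale 5; Stonebridge 16; Millford 7

Standard divisor 22656/54 ≈ 419.556; standard quotas: Ashgrove 7.060, Pinehurst 4.769, Rivermont 5.122, Claybrook 9.462, Oakdale 4.691, Stonebridge 15.852, Millford 7.043.
Rounding up gives 8, 5, 6, 10, 5, 16, 8 = 58 seats, so the divisor must be adjusted.
With modified divisor 442.3: modified quotas Ashgrove 6.697, Pinehurst 4.524, Rivermont 4.859, Claybrook 8.976, Oakdale 4.449, Stonebridge 15.037, Millford 6.681.
Rounding up: Ashgrove 7, Pinehurst 5, Rivermont 5, Claybrook 9, Oakdale 5, Stonebridge 16, Millford 7 (total 54).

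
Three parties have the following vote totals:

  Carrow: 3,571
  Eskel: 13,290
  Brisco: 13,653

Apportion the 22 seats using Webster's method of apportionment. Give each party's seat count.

Carrow: 3; Eskel: 9; Brisco: 10

Standard divisor 30514/22 ≈ 1387; standard quotas: Carrow 2.575, Eskel 9.582, Brisco 9.844.
Rounding to the nearest integer gives 3, 10, 10 = 23 seats, so the divisor must be adjusted.
With modified divisor 1410: modified quotas Carrow 2.533, Eskel 9.426, Brisco 9.683.
Rounding to the nearest integer: Carrow 3, Eskel 9, Brisco 10 (total 22).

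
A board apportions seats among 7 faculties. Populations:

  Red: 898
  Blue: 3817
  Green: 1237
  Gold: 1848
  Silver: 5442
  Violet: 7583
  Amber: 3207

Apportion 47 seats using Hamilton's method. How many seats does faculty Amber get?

Total 24032; standard divisor 24032/47 ≈ 511.319.
Standard quotas: Red 1.7562, Blue 7.4650, Green 2.4192, Gold 3.6142, Silver 10.6431, Violet 14.8303, Amber 6.2720.
Lower quotas: Red 1, Blue 7, Green 2, Gold 3, Silver 10, Violet 14, Amber 6 (sum 43, leaving 4 seats).
Remainders in descending order: Violet 0.8303, Red 0.7562, Silver 0.6431, Gold 0.6142, Blue 0.4650, Green 0.4192, Amber 0.2720.
The surplus seats go to Violet, Red, Silver, Gold.
Amber receives 6.

6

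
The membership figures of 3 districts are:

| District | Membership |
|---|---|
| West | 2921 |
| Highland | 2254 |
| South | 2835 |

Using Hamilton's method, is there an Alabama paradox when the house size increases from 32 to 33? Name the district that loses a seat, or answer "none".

none

At 32 seats: West 12, Highland 9, South 11.
At 33 seats: West 12, Highland 9, South 12.
No district's allocation decreased.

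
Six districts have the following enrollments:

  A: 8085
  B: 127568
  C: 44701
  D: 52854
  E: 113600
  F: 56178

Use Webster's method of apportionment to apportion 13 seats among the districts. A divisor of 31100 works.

A 0, B 4, C 1, D 2, E 4, F 2

With modified divisor 31100: modified quotas A 0.260, B 4.102, C 1.437, D 1.699, E 3.653, F 1.806.
Rounding to the nearest integer: A 0, B 4, C 1, D 2, E 4, F 2 (total 13).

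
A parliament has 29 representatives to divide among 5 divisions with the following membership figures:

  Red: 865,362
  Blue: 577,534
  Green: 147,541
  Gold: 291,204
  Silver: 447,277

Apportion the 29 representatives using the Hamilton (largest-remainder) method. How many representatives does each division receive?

The standard divisor is 2328918/29 ≈ 80307.517.
Standard quotas: Red 10.7756, Blue 7.1915, Green 1.8372, Gold 3.6261, Silver 5.5696.
Lower quotas: Red 10, Blue 7, Green 1, Gold 3, Silver 5 (sum 26, leaving 3 seats).
Remainders in descending order: Green 0.8372, Red 0.7756, Gold 0.6261, Silver 0.5696, Blue 0.1915.
Largest remainders: Green, Red, Gold receive the extra seats.

Red=11, Blue=7, Green=2, Gold=4, Silver=5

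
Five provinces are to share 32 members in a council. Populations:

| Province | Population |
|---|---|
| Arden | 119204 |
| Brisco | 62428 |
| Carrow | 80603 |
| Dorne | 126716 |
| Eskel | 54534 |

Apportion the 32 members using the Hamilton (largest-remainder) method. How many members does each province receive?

Standard divisor: 443485 ÷ 32 ≈ 13858.906.
Standard quotas: Arden 8.6013, Brisco 4.5045, Carrow 5.8160, Dorne 9.1433, Eskel 3.9349.
Lower quotas: Arden 8, Brisco 4, Carrow 5, Dorne 9, Eskel 3 (sum 29, leaving 3 seats).
Remainders in descending order: Eskel 0.9349, Carrow 0.8160, Arden 0.6013, Brisco 0.5045, Dorne 0.1433.
Largest remainders: Eskel, Carrow, Arden receive the extra seats.

Arden: 9, Brisco: 4, Carrow: 6, Dorne: 9, Eskel: 4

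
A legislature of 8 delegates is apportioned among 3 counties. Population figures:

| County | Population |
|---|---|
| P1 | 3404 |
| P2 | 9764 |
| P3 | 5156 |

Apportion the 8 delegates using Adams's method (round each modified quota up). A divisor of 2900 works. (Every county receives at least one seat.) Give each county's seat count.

With modified divisor 2900: modified quotas P1 1.174, P2 3.367, P3 1.778.
Rounding up: P1 2, P2 4, P3 2 (total 8).

P1 2, P2 4, P3 2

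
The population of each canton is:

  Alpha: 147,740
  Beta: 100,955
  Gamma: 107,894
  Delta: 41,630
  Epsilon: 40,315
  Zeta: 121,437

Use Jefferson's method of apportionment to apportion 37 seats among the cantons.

Alpha 10, Beta 7, Gamma 7, Delta 3, Epsilon 2, Zeta 8

Standard divisor 559971/37 ≈ 15134.351; standard quotas: Alpha 9.762, Beta 6.671, Gamma 7.129, Delta 2.751, Epsilon 2.664, Zeta 8.024.
Rounding down gives 9, 6, 7, 2, 2, 8 = 34 seats, so the divisor must be adjusted.
With modified divisor 13700: modified quotas Alpha 10.784, Beta 7.369, Gamma 7.875, Delta 3.039, Epsilon 2.943, Zeta 8.864.
Rounding down: Alpha 10, Beta 7, Gamma 7, Delta 3, Epsilon 2, Zeta 8 (total 37).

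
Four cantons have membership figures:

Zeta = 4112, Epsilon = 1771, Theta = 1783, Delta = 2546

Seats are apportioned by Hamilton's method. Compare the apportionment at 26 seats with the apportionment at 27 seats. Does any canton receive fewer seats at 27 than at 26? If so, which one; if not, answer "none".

At 26 seats: Zeta 10, Epsilon 5, Theta 5, Delta 6.
At 27 seats: Zeta 11, Epsilon 4, Theta 5, Delta 7.
Epsilon drops from 5 to 4.

Epsilon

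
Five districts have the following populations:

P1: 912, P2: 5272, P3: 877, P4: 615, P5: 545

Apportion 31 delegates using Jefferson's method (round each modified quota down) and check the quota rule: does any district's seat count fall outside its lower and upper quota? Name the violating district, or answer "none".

P2

Standard quotas: P1 3.439, P2 19.880, P3 3.307, P4 2.319, P5 2.055.
Jefferson allocation: P1 3, P2 21, P3 3, P4 2, P5 2.
P2 has quota 19.880 (lower 19, upper 20) but receives 21 — outside the quota interval.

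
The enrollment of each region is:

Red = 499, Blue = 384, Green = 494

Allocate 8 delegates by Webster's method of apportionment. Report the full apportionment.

Red 3, Blue 2, Green 3

Standard divisor 1377/8 ≈ 172.125; standard quotas: Red 2.899, Blue 2.231, Green 2.870.
Rounding to the nearest integer gives Red 3, Blue 2, Green 3 — total 8, matching the house size, so no adjustment is needed.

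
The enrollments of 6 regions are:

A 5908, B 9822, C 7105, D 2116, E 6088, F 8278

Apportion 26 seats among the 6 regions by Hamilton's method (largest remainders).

A: 4, B: 7, C: 5, D: 1, E: 4, F: 5

Total 39317; standard divisor 39317/26 ≈ 1512.192.
Standard quotas: A 3.9069, B 6.4952, C 4.6985, D 1.3993, E 4.0259, F 5.4742.
Lower quotas: A 3, B 6, C 4, D 1, E 4, F 5 (sum 23, leaving 3 seats).
Remainders in descending order: A 0.9069, C 0.6985, B 0.4952, F 0.4742, D 0.3993, E 0.0259.
The surplus seats go to A, C, B.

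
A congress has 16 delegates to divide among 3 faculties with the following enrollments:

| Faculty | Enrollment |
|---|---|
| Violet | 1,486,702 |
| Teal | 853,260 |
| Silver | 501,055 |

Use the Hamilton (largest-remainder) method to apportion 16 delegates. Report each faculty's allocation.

Violet 8, Teal 5, Silver 3

Total 2841017; standard divisor 2841017/16 ≈ 177563.562.
Standard quotas: Violet 8.3728, Teal 4.8054, Silver 2.8218.
Lower quotas: Violet 8, Teal 4, Silver 2 (sum 14, leaving 2 seats).
Remainders in descending order: Silver 0.8218, Teal 0.8054, Violet 0.3728.
Largest remainders: Silver, Teal receive the extra seats.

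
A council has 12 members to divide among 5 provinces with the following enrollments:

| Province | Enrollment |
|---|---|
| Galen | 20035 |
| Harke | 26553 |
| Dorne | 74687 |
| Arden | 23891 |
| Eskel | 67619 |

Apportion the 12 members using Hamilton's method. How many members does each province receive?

Total 212785; standard divisor 212785/12 ≈ 17732.083.
Standard quotas: Galen 1.1299, Harke 1.4975, Dorne 4.2120, Arden 1.3473, Eskel 3.8134.
Lower quotas: Galen 1, Harke 1, Dorne 4, Arden 1, Eskel 3 (sum 10, leaving 2 seats).
Remainders in descending order: Eskel 0.8134, Harke 0.4975, Arden 0.3473, Dorne 0.2120, Galen 0.1299.
The surplus seats go to Eskel, Harke.

Galen: 1, Harke: 2, Dorne: 4, Arden: 1, Eskel: 4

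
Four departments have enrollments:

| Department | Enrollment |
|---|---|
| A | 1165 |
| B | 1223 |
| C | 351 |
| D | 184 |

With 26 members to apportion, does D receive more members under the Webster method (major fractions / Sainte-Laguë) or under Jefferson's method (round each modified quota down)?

Webster: A 10, B 11, C 3, D 2.
Jefferson: A 11, B 11, C 3, D 1.
D gets 2 under Webster and 1 under Jefferson.

Webster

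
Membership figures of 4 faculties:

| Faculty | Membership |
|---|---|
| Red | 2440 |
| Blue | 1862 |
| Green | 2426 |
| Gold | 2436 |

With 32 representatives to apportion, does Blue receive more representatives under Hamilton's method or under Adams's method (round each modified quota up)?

Hamilton: Red 9, Blue 6, Green 8, Gold 9.
Adams: Red 9, Blue 7, Green 8, Gold 8.
Blue gets 6 under Hamilton and 7 under Adams.

Adams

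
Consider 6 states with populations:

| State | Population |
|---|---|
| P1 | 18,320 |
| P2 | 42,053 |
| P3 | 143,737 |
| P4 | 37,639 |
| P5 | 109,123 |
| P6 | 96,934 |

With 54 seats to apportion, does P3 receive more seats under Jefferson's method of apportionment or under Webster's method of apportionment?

Jefferson: P1 2, P2 5, P3 18, P4 4, P5 13, P6 12.
Webster: P1 2, P2 5, P3 17, P4 5, P5 13, P6 12.
P3 gets 18 under Jefferson and 17 under Webster.

Jefferson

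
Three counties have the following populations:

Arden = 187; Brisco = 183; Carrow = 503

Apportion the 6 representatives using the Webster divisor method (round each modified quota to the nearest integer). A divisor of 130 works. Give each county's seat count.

Arden=1, Brisco=1, Carrow=4

With modified divisor 130: modified quotas Arden 1.438, Brisco 1.408, Carrow 3.869.
Rounding to the nearest integer: Arden 1, Brisco 1, Carrow 4 (total 6).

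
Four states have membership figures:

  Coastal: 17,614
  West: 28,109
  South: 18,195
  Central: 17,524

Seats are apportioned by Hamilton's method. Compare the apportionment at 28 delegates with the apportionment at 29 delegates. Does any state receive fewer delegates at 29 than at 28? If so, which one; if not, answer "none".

none

At 28 seats: Coastal 6, West 10, South 6, Central 6.
At 29 seats: Coastal 6, West 10, South 7, Central 6.
No state's allocation decreased.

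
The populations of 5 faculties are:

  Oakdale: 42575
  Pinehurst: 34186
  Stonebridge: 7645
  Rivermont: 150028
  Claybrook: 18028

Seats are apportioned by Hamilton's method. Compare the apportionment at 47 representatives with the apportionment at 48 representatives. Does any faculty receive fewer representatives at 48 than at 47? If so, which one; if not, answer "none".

Stonebridge

At 47 seats: Oakdale 8, Pinehurst 6, Stonebridge 2, Rivermont 28, Claybrook 3.
At 48 seats: Oakdale 8, Pinehurst 7, Stonebridge 1, Rivermont 29, Claybrook 3.
Stonebridge drops from 2 to 1.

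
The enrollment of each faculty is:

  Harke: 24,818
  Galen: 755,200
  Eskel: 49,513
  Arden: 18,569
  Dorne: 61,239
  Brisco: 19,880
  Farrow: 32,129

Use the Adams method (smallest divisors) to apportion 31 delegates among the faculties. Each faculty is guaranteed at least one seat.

Standard divisor 961348/31 ≈ 31011.226; standard quotas: Harke 0.800, Galen 24.352, Eskel 1.597, Arden 0.599, Dorne 1.975, Brisco 0.641, Farrow 1.036.
Rounding up gives 1, 25, 2, 1, 2, 1, 2 = 34 seats, so the divisor must be adjusted.
With modified divisor 33600: modified quotas Harke 0.739, Galen 22.476, Eskel 1.474, Arden 0.553, Dorne 1.823, Brisco 0.592, Farrow 0.956.
Rounding up: Harke 1, Galen 23, Eskel 2, Arden 1, Dorne 2, Brisco 1, Farrow 1 (total 31).

Harke 1; Galen 23; Eskel 2; Arden 1; Dorne 2; Brisco 1; Farrow 1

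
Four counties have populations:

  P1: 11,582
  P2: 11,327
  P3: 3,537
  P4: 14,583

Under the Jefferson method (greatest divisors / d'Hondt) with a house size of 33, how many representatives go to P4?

Standard divisor 41029/33 ≈ 1243.303; standard quotas: P1 9.316, P2 9.110, P3 2.845, P4 11.729.
Rounding down gives 9, 9, 2, 11 = 31 seats, so the divisor must be adjusted.
With modified divisor 1170: modified quotas P1 9.899, P2 9.681, P3 3.023, P4 12.464.
Rounding down: P1 9, P2 9, P3 3, P4 12 (total 33).
P4 receives 12.

12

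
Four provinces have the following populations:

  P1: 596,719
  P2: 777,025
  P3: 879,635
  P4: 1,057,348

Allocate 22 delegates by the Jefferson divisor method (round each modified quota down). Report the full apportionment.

Standard divisor 3310727/22 ≈ 150487.591; standard quotas: P1 3.965, P2 5.163, P3 5.845, P4 7.026.
Rounding down gives 3, 5, 5, 7 = 20 seats, so the divisor must be adjusted.
With modified divisor 139400: modified quotas P1 4.281, P2 5.574, P3 6.310, P4 7.585.
Rounding down: P1 4, P2 5, P3 6, P4 7 (total 22).

P1 4, P2 5, P3 6, P4 7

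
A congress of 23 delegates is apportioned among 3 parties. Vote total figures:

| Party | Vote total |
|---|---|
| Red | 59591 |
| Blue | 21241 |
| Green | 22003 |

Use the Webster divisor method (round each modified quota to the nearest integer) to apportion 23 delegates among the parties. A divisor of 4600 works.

With modified divisor 4600: modified quotas Red 12.955, Blue 4.618, Green 4.783.
Rounding to the nearest integer: Red 13, Blue 5, Green 5 (total 23).

Red 13; Blue 5; Green 5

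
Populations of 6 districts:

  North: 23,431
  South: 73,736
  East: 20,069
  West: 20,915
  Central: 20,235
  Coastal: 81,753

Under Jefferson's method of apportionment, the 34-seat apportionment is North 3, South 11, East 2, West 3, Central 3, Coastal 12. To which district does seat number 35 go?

Priority for the next seat is population ÷ (current seats + 1).
Priorities: North 5857.750, South 6144.667, East 6689.667, West 5228.750, Central 5058.750, Coastal 6288.692.
Highest priority: East.

East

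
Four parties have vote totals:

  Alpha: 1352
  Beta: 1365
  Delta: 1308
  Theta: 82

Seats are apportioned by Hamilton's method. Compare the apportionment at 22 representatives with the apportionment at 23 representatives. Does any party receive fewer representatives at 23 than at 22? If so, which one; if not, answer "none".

Theta

At 22 seats: Alpha 7, Beta 7, Delta 7, Theta 1.
At 23 seats: Alpha 8, Beta 8, Delta 7, Theta 0.
Theta drops from 1 to 0.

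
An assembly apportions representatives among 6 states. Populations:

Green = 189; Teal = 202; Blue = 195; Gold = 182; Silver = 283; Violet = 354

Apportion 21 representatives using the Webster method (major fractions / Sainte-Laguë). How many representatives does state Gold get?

Standard divisor 1405/21 ≈ 66.905; standard quotas: Green 2.825, Teal 3.019, Blue 2.915, Gold 2.720, Silver 4.230, Violet 5.291.
Rounding to the nearest integer gives Green 3, Teal 3, Blue 3, Gold 3, Silver 4, Violet 5 — total 21, matching the house size, so no adjustment is needed.
Gold receives 3.

3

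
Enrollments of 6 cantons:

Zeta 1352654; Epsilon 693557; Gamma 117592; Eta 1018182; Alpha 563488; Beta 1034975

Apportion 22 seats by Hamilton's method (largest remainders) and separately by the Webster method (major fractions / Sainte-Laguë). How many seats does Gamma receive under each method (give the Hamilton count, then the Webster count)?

0 and 1

Hamilton: Zeta 6, Epsilon 3, Gamma 0, Eta 5, Alpha 3, Beta 5.
Webster: Zeta 6, Epsilon 3, Gamma 1, Eta 5, Alpha 2, Beta 5.
Gamma gets 0 under Hamilton and 1 under Webster.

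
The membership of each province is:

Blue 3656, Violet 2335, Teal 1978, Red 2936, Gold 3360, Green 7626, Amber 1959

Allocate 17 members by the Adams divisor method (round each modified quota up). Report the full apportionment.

Standard divisor 23850/17 ≈ 1402.941; standard quotas: Blue 2.606, Violet 1.664, Teal 1.410, Red 2.093, Gold 2.395, Green 5.436, Amber 1.396.
Rounding up gives 3, 2, 2, 3, 3, 6, 2 = 21 seats, so the divisor must be adjusted.
With modified divisor 1870: modified quotas Blue 1.955, Violet 1.249, Teal 1.058, Red 1.570, Gold 1.797, Green 4.078, Amber 1.048.
Rounding up: Blue 2, Violet 2, Teal 2, Red 2, Gold 2, Green 5, Amber 2 (total 17).

Blue: 2; Violet: 2; Teal: 2; Red: 2; Gold: 2; Green: 5; Amber: 2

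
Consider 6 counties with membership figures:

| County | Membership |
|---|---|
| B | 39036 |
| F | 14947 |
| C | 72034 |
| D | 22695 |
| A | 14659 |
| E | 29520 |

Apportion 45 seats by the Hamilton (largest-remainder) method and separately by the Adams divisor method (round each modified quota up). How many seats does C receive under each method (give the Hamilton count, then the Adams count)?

17 and 16

Hamilton: B 9, F 4, C 17, D 5, A 3, E 7.
Adams: B 9, F 4, C 16, D 5, A 4, E 7.
C gets 17 under Hamilton and 16 under Adams.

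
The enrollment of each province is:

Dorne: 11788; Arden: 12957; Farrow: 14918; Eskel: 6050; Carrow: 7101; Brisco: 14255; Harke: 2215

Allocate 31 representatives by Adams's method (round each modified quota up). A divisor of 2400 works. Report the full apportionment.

With modified divisor 2400: modified quotas Dorne 4.912, Arden 5.399, Farrow 6.216, Eskel 2.521, Carrow 2.959, Brisco 5.940, Harke 0.923.
Rounding up: Dorne 5, Arden 6, Farrow 7, Eskel 3, Carrow 3, Brisco 6, Harke 1 (total 31).

Dorne 5, Arden 6, Farrow 7, Eskel 3, Carrow 3, Brisco 6, Harke 1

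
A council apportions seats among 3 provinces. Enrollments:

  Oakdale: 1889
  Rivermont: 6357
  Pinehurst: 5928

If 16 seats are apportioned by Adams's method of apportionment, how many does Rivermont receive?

7

Standard divisor 14174/16 ≈ 885.875; standard quotas: Oakdale 2.132, Rivermont 7.176, Pinehurst 6.692.
Rounding up gives 3, 8, 7 = 18 seats, so the divisor must be adjusted.
With modified divisor 970: modified quotas Oakdale 1.947, Rivermont 6.554, Pinehurst 6.111.
Rounding up: Oakdale 2, Rivermont 7, Pinehurst 7 (total 16).
Rivermont receives 7.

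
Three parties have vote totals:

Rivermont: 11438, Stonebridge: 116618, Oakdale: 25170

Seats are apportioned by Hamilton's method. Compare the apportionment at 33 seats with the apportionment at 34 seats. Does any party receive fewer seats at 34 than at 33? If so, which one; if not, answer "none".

Rivermont

At 33 seats: Rivermont 3, Stonebridge 25, Oakdale 5.
At 34 seats: Rivermont 2, Stonebridge 26, Oakdale 6.
Rivermont drops from 3 to 2.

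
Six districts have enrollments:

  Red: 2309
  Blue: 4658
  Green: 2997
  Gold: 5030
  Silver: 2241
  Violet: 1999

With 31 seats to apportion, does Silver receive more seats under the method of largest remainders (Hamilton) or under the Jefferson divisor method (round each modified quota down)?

Hamilton: Red 4, Blue 7, Green 5, Gold 8, Silver 4, Violet 3.
Jefferson: Red 4, Blue 8, Green 5, Gold 8, Silver 3, Violet 3.
Silver gets 4 under Hamilton and 3 under Jefferson.

Hamilton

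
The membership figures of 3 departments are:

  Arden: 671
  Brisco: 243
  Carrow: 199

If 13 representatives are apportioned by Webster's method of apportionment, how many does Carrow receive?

2

Standard divisor 1113/13 ≈ 85.615; standard quotas: Arden 7.837, Brisco 2.838, Carrow 2.324.
Rounding to the nearest integer gives Arden 8, Brisco 3, Carrow 2 — total 13, matching the house size, so no adjustment is needed.
Carrow receives 2.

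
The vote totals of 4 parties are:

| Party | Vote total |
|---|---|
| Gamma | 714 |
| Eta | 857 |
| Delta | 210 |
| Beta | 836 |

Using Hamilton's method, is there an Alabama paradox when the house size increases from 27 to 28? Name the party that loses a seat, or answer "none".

At 27 seats: Gamma 7, Eta 9, Delta 2, Beta 9.
At 28 seats: Gamma 8, Eta 9, Delta 2, Beta 9.
No party's allocation decreased.

none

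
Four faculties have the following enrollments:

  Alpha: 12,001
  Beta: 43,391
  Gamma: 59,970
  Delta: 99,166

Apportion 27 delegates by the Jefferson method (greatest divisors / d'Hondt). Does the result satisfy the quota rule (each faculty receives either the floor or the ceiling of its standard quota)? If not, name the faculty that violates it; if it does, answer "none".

none

Standard quotas: Alpha 1.510, Beta 5.461, Gamma 7.548, Delta 12.481.
Jefferson allocation: Alpha 1, Beta 5, Gamma 8, Delta 13.
Every allocation lies between the lower and upper quota.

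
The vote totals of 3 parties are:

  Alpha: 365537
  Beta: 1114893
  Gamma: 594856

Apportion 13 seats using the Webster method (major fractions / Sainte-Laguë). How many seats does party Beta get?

Standard divisor 2075286/13 ≈ 159637.385; standard quotas: Alpha 2.290, Beta 6.984, Gamma 3.726.
Rounding to the nearest integer gives Alpha 2, Beta 7, Gamma 4 — total 13, matching the house size, so no adjustment is needed.
Beta receives 7.

7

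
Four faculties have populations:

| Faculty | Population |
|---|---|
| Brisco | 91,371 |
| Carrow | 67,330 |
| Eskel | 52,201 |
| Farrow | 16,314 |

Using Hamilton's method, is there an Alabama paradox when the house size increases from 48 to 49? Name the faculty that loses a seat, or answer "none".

At 48 seats: Brisco 19, Carrow 14, Eskel 11, Farrow 4.
At 49 seats: Brisco 20, Carrow 15, Eskel 11, Farrow 3.
Farrow drops from 4 to 3.

Farrow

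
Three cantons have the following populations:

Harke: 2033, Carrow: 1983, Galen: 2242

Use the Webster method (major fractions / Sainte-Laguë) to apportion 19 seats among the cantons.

Harke: 6, Carrow: 6, Galen: 7

Standard divisor 6258/19 ≈ 329.368; standard quotas: Harke 6.172, Carrow 6.021, Galen 6.807.
Rounding to the nearest integer gives Harke 6, Carrow 6, Galen 7 — total 19, matching the house size, so no adjustment is needed.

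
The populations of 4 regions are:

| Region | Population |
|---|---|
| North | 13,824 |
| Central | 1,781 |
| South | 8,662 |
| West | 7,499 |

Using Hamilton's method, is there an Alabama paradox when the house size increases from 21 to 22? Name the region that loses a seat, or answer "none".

At 21 seats: North 9, Central 1, South 6, West 5.
At 22 seats: North 10, Central 1, South 6, West 5.
No region's allocation decreased.

none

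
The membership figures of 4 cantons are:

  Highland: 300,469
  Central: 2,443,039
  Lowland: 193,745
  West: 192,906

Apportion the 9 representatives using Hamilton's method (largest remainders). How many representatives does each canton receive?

Standard divisor: 3130159 ÷ 9 ≈ 347795.444.
Standard quotas: Highland 0.8639, Central 7.0244, Lowland 0.5571, West 0.5547.
Lower quotas: Highland 0, Central 7, Lowland 0, West 0 (sum 7, leaving 2 seats).
Remainders in descending order: Highland 0.8639, Lowland 0.5571, West 0.5547, Central 0.0244.
The surplus seats go to Highland, Lowland.

Highland 1, Central 7, Lowland 1, West 0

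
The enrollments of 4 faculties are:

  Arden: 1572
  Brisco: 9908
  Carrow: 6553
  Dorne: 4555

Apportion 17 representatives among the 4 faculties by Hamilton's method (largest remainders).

The standard divisor is 22588/17 ≈ 1328.706.
Standard quotas: Arden 1.1831, Brisco 7.4569, Carrow 4.9319, Dorne 3.4281.
Lower quotas: Arden 1, Brisco 7, Carrow 4, Dorne 3 (sum 15, leaving 2 seats).
Remainders in descending order: Carrow 0.9319, Brisco 0.4569, Dorne 0.4281, Arden 0.1831.
The surplus seats go to Carrow, Brisco.

Arden: 1, Brisco: 8, Carrow: 5, Dorne: 3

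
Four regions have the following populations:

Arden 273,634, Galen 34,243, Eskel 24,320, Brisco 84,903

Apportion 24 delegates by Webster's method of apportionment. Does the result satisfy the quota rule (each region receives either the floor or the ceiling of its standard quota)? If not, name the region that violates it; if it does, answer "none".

none

Standard quotas: Arden 15.745, Galen 1.970, Eskel 1.399, Brisco 4.885.
Webster allocation: Arden 16, Galen 2, Eskel 1, Brisco 5.
Every allocation lies between the lower and upper quota.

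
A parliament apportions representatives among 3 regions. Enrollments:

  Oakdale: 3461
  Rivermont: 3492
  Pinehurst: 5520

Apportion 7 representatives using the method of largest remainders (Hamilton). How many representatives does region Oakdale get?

2

Standard divisor: 12473 ÷ 7 ≈ 1781.857.
Standard quotas: Oakdale 1.9424, Rivermont 1.9598, Pinehurst 3.0979.
Lower quotas: Oakdale 1, Rivermont 1, Pinehurst 3 (sum 5, leaving 2 seats).
Remainders in descending order: Rivermont 0.9598, Oakdale 0.9424, Pinehurst 0.0979.
The surplus seats go to Rivermont, Oakdale.
Oakdale receives 2.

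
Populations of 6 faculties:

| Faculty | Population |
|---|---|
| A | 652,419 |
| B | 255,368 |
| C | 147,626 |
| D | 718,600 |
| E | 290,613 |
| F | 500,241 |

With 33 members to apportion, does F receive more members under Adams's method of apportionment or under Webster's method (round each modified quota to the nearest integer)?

Adams: A 8, B 4, C 2, D 9, E 4, F 6.
Webster: A 8, B 3, C 2, D 9, E 4, F 7.
F gets 6 under Adams and 7 under Webster.

Webster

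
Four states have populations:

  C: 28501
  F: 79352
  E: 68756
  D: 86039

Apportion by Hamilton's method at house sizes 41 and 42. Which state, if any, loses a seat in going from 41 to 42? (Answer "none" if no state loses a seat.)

C

At 41 seats: C 5, F 12, E 11, D 13.
At 42 seats: C 4, F 13, E 11, D 14.
C drops from 5 to 4.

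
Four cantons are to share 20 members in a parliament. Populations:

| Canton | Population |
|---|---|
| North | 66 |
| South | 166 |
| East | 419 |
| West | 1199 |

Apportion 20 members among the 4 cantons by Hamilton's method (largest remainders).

Total 1850; standard divisor 1850/20 ≈ 92.5.
Standard quotas: North 0.714, South 1.795, East 4.530, West 12.962.
Lower quotas: North 0, South 1, East 4, West 12 (sum 17, leaving 3 seats).
Remainders in descending order: West 0.962, South 0.795, North 0.714, East 0.530.
The surplus seats go to West, South, North.

North 1, South 2, East 4, West 13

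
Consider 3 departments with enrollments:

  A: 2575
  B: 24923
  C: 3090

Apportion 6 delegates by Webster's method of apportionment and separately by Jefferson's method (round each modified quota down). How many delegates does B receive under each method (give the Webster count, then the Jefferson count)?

5 and 6

Webster: A 0, B 5, C 1.
Jefferson: A 0, B 6, C 0.
B gets 5 under Webster and 6 under Jefferson.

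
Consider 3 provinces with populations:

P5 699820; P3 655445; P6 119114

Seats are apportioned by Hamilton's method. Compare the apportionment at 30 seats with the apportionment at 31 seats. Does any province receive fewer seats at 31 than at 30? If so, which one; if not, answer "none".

P6

At 30 seats: P5 14, P3 13, P6 3.
At 31 seats: P5 15, P3 14, P6 2.
P6 drops from 3 to 2.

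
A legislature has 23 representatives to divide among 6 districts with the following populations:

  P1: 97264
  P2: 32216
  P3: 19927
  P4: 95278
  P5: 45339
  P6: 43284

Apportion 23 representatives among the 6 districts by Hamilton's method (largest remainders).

P1=7; P2=2; P3=1; P4=7; P5=3; P6=3

Standard divisor: 333308 ÷ 23 ≈ 14491.652.
Standard quotas: P1 6.7117, P2 2.2231, P3 1.3751, P4 6.5747, P5 3.1286, P6 2.9868.
Lower quotas: P1 6, P2 2, P3 1, P4 6, P5 3, P6 2 (sum 20, leaving 3 seats).
Remainders in descending order: P6 0.9868, P1 0.7117, P4 0.5747, P3 0.3751, P2 0.2231, P5 0.1286.
The surplus seats go to P6, P1, P4.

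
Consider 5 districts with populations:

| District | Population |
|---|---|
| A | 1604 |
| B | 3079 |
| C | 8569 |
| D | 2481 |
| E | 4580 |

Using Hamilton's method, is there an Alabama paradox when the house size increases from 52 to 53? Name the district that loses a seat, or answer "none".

At 52 seats: A 4, B 8, C 22, D 6, E 12.
At 53 seats: A 4, B 8, C 22, D 7, E 12.
No district's allocation decreased.

none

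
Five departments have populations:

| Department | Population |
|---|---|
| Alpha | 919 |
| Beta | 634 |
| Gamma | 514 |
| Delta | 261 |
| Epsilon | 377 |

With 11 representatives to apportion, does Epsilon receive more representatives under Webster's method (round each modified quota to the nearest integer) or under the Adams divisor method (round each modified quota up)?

Adams

Webster: Alpha 4, Beta 3, Gamma 2, Delta 1, Epsilon 1.
Adams: Alpha 3, Beta 3, Gamma 2, Delta 1, Epsilon 2.
Epsilon gets 1 under Webster and 2 under Adams.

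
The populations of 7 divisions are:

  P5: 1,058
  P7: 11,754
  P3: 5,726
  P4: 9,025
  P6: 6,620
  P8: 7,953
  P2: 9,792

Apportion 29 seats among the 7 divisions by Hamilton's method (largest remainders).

Standard divisor: 51928 ÷ 29 ≈ 1790.621.
Standard quotas: P5 0.5909, P7 6.5642, P3 3.1978, P4 5.0402, P6 3.6970, P8 4.4415, P2 5.4685.
Lower quotas: P5 0, P7 6, P3 3, P4 5, P6 3, P8 4, P2 5 (sum 26, leaving 3 seats).
Remainders in descending order: P6 0.6970, P5 0.5909, P7 0.5642, P2 0.4685, P8 0.4415, P3 0.1978, P4 0.0402.
The surplus seats go to P6, P5, P7.

P5 1, P7 7, P3 3, P4 5, P6 4, P8 4, P2 5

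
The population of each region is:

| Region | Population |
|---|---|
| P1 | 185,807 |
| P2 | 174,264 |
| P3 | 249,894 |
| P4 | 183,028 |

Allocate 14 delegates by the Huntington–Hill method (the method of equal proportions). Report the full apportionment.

P1: 3, P2: 3, P3: 5, P4: 3

With divisor 54758: modified quotas P1 3.393, P2 3.182, P3 4.564, P4 3.342.
Geometric-mean thresholds: P1 √(3·4)=3.464, P2 √(3·4)=3.464, P3 √(4·5)=4.472, P4 √(3·4)=3.464.
Each quota rounded against its threshold gives P1 3, P2 3, P3 5, P4 3 (total 14).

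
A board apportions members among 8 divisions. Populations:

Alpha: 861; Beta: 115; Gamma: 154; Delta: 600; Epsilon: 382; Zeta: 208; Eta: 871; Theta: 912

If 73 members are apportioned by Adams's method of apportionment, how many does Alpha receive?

15

Standard divisor 4103/73 ≈ 56.205; standard quotas: Alpha 15.319, Beta 2.046, Gamma 2.740, Delta 10.675, Epsilon 6.796, Zeta 3.701, Eta 15.497, Theta 16.226.
Rounding up gives 16, 3, 3, 11, 7, 4, 16, 17 = 77 seats, so the divisor must be adjusted.
With modified divisor 59: modified quotas Alpha 14.593, Beta 1.949, Gamma 2.610, Delta 10.169, Epsilon 6.475, Zeta 3.525, Eta 14.763, Theta 15.458.
Rounding up: Alpha 15, Beta 2, Gamma 3, Delta 11, Epsilon 7, Zeta 4, Eta 15, Theta 16 (total 73).
Alpha receives 15.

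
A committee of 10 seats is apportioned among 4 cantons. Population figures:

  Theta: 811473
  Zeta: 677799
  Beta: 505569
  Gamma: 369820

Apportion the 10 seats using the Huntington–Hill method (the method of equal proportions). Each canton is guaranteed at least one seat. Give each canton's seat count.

With divisor 247877: modified quotas Theta 3.274, Zeta 2.734, Beta 2.040, Gamma 1.492.
Geometric-mean thresholds: Theta √(3·4)=3.464, Zeta √(2·3)=2.449, Beta √(2·3)=2.449, Gamma √(1·2)=1.414.
Each quota rounded against its threshold gives Theta 3, Zeta 3, Beta 2, Gamma 2 (total 10).

Theta 3, Zeta 3, Beta 2, Gamma 2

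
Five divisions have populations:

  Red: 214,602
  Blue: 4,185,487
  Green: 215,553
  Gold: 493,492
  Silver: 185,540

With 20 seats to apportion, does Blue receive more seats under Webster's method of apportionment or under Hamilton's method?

Webster: Red 1, Blue 15, Green 1, Gold 2, Silver 1.
Hamilton: Red 1, Blue 16, Green 1, Gold 2, Silver 0.
Blue gets 15 under Webster and 16 under Hamilton.

Hamilton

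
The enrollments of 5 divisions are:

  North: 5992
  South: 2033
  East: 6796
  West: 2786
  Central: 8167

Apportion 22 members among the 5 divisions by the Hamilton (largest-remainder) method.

The standard divisor is 25774/22 ≈ 1171.545.
Standard quotas: North 5.1146, South 1.7353, East 5.8009, West 2.3781, Central 6.9711.
Lower quotas: North 5, South 1, East 5, West 2, Central 6 (sum 19, leaving 3 seats).
Remainders in descending order: Central 0.9711, East 0.8009, South 0.7353, West 0.3781, North 0.1146.
Largest remainders: Central, East, South receive the extra seats.

North=5; South=2; East=6; West=2; Central=7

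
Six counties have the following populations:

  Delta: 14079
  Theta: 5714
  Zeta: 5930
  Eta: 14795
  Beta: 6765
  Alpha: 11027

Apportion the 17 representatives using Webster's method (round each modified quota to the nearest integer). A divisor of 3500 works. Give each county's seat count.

With modified divisor 3500: modified quotas Delta 4.023, Theta 1.633, Zeta 1.694, Eta 4.227, Beta 1.933, Alpha 3.151.
Rounding to the nearest integer: Delta 4, Theta 2, Zeta 2, Eta 4, Beta 2, Alpha 3 (total 17).

Delta 4, Theta 2, Zeta 2, Eta 4, Beta 2, Alpha 3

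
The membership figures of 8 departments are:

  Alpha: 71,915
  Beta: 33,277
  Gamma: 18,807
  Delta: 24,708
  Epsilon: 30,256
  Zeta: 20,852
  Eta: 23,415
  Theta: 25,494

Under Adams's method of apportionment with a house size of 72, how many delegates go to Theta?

7

Standard divisor 248724/72 ≈ 3454.5; standard quotas: Alpha 20.818, Beta 9.633, Gamma 5.444, Delta 7.152, Epsilon 8.758, Zeta 6.036, Eta 6.778, Theta 7.380.
Rounding up gives 21, 10, 6, 8, 9, 7, 7, 8 = 76 seats, so the divisor must be adjusted.
With modified divisor 3670: modified quotas Alpha 19.595, Beta 9.067, Gamma 5.125, Delta 6.732, Epsilon 8.244, Zeta 5.682, Eta 6.380, Theta 6.947.
Rounding up: Alpha 20, Beta 10, Gamma 6, Delta 7, Epsilon 9, Zeta 6, Eta 7, Theta 7 (total 72).
Theta receives 7.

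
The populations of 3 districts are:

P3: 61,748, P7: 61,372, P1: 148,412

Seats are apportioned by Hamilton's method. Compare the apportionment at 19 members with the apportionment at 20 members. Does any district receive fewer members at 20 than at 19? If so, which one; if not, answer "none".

none

At 19 seats: P3 4, P7 4, P1 11.
At 20 seats: P3 5, P7 4, P1 11.
No district's allocation decreased.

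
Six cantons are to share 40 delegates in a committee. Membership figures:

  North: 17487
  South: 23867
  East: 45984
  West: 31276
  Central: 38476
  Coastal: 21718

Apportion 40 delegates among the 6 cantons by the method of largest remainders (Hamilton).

Standard divisor: 178808 ÷ 40 ≈ 4470.2.
Standard quotas: North 3.9119, South 5.3391, East 10.2868, West 6.9966, Central 8.6072, Coastal 4.8584.
Lower quotas: North 3, South 5, East 10, West 6, Central 8, Coastal 4 (sum 36, leaving 4 seats).
Remainders in descending order: West 0.9966, North 0.9119, Coastal 0.8584, Central 0.6072, South 0.3391, East 0.2868.
The surplus seats go to West, North, Coastal, Central.

North: 4; South: 5; East: 10; West: 7; Central: 9; Coastal: 5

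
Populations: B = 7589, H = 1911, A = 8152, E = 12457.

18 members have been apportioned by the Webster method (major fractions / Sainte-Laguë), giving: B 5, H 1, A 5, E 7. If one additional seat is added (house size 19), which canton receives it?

Priority for the next seat is population ÷ (current seats + 0.5).
Priorities: B 1379.818, H 1274.000, A 1482.182, E 1660.933.
Highest priority: E.

E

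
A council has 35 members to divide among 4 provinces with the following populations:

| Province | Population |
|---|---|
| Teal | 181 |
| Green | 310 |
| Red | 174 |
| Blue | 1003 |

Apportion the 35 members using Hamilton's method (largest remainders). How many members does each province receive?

Teal 4, Green 6, Red 4, Blue 21

Standard divisor: 1668 ÷ 35 ≈ 47.657.
Standard quotas: Teal 3.798, Green 6.505, Red 3.651, Blue 21.046.
Lower quotas: Teal 3, Green 6, Red 3, Blue 21 (sum 33, leaving 2 seats).
Remainders in descending order: Teal 0.798, Red 0.651, Green 0.505, Blue 0.046.
The surplus seats go to Teal, Red.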